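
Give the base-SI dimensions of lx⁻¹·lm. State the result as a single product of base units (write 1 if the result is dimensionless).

m²

lx = lm/m² (illuminance = luminous flux per area),
    = m⁻²·cd.
So lx⁻¹ = m²·cd⁻¹.
lm = cd·sr = cd (luminous flux; sr is dimensionless).
Combining: lx⁻¹·lm = (m²·cd⁻¹) · cd = m².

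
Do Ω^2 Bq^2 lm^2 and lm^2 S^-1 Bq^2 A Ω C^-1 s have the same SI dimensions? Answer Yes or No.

Yes

Left side:
  Ω = kg·m²·s⁻³·A⁻².
  So Ω² = kg²·m⁴·s⁻⁶·A⁻⁴.
  Bq = s⁻¹.
  So Bq² = s⁻².
  lm = cd.
  So lm² = cd².
  Combining: Ω²·Bq²·lm² = (kg²·m⁴·s⁻⁶·A⁻⁴) · s⁻² · cd² = kg²·m⁴·s⁻⁸·A⁻⁴·cd².
Right side:
  lm = cd·sr = cd (luminous flux; sr is dimensionless).
  So lm² = cd².
  S = 1/Ω (conductance is reciprocal resistance),
      = kg⁻¹·m⁻²·s³·A².
  So S⁻¹ = kg·m²·s⁻³·A⁻².
  Bq = 1/s = s⁻¹ (activity is decays per second).
  So Bq² = s⁻².
  Ω = V/A (resistance = voltage per current),
      = kg·m²·s⁻³·A⁻².
  C = A·s = s·A (charge = current × time).
  So C⁻¹ = s⁻¹·A⁻¹.
  Combining: lm²·S⁻¹·Bq²·A·Ω·C⁻¹·s = cd² · (kg·m²·s⁻³·A⁻²) · s⁻² · A · (kg·m²·s⁻³·A⁻²) · (s⁻¹·A⁻¹) · s = kg²·m⁴·s⁻⁸·A⁻⁴·cd².
Both reduce to kg²·m⁴·s⁻⁸·A⁻⁴·cd².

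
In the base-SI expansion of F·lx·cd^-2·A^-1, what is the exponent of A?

1

F = C/V (capacitance = charge per voltage),
    = A·s/(kg·m²·s⁻³·A⁻¹) (substituting C and V),
    = kg⁻¹·m⁻²·s⁴·A².
lx = lm/m² (illuminance = luminous flux per area),
    = m⁻²·cd.
Combining: F·lx·cd⁻²·A⁻¹ = (kg⁻¹·m⁻²·s⁴·A²) · (m⁻²·cd) · cd⁻² · A⁻¹ = kg⁻¹·m⁻⁴·s⁴·A·cd⁻¹.
The exponent of A is 1.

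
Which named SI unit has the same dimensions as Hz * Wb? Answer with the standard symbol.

V

Hz = 1/s = s⁻¹ (frequency is cycles per second).
Wb = V·s (flux: a volt is a weber per second),
    = kg·m²·s⁻²·A⁻¹.
Combining: Hz·Wb = s⁻¹ · (kg·m²·s⁻²·A⁻¹) = kg·m²·s⁻³·A⁻¹.
kg·m²·s⁻³·A⁻¹ is the base-SI form of the volt.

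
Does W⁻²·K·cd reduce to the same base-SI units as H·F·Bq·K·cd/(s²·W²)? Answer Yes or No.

Left side:
  W = J/s (power = energy per time),
      = kg·m²·s⁻³.
  So W⁻² = kg⁻²·m⁻⁴·s⁶.
  Combining: W⁻²·K·cd = (kg⁻²·m⁻⁴·s⁶) · K · cd = kg⁻²·m⁻⁴·s⁶·K·cd.
Right side:
  H = kg·m²·s⁻²·A⁻².
  F = kg⁻¹·m⁻²·s⁴·A².
  Bq = s⁻¹.
  W = kg·m²·s⁻³.
  So W⁻² = kg⁻²·m⁻⁴·s⁶.
  Combining: H·F·Bq·K·s⁻²·W⁻²·cd = (kg·m²·s⁻²·A⁻²) · (kg⁻¹·m⁻²·s⁴·A²) · s⁻¹ · K · s⁻² · (kg⁻²·m⁻⁴·s⁶) · cd = kg⁻²·m⁻⁴·s⁵·K·cd.
Left is kg⁻²·m⁻⁴·s⁶·K·cd; right is kg⁻²·m⁻⁴·s⁵·K·cd — different.

No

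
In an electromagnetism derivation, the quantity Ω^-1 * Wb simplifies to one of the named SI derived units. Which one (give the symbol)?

Ω = V/A (resistance = voltage per current),
    = kg·m²·s⁻³·A⁻².
So Ω⁻¹ = kg⁻¹·m⁻²·s³·A².
Wb = V·s (flux: a volt is a weber per second),
    = kg·m²·s⁻²·A⁻¹.
Combining: Ω⁻¹·Wb = (kg⁻¹·m⁻²·s³·A²) · (kg·m²·s⁻²·A⁻¹) = s·A.
s·A is the base-SI form of the coulomb.

C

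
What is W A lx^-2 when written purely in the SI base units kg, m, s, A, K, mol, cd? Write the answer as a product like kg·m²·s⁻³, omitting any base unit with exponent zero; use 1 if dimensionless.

kg·m⁶·s⁻³·A·cd⁻²

W = kg·m²·s⁻³.
lx = m⁻²·cd.
So lx⁻² = m⁴·cd⁻².
Combining: W·A·lx⁻² = (kg·m²·s⁻³) · A · (m⁴·cd⁻²) = kg·m⁶·s⁻³·A·cd⁻².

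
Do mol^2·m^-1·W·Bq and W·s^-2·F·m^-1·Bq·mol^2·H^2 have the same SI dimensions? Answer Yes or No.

No

Left side:
  W = J/s (power = energy per time),
      = kg·m²·s⁻³.
  Bq = 1/s = s⁻¹ (activity is decays per second).
  Combining: mol²·m⁻¹·W·Bq = mol² · m⁻¹ · (kg·m²·s⁻³) · s⁻¹ = kg·m·s⁻⁴·mol².
Right side:
  W = J/s (power = energy per time),
      = kg·m²·s⁻³.
  F = C/V (capacitance = charge per voltage),
      = A·s/(kg·m²·s⁻³·A⁻¹) (substituting C and V),
      = kg⁻¹·m⁻²·s⁴·A².
  Bq = 1/s = s⁻¹ (activity is decays per second).
  H = Wb/A (inductance = flux per current),
      = kg·m²·s⁻²·A⁻².
  So H² = kg²·m⁴·s⁻⁴·A⁻⁴.
  Combining: W·s⁻²·F·m⁻¹·Bq·mol²·H² = (kg·m²·s⁻³) · s⁻² · (kg⁻¹·m⁻²·s⁴·A²) · m⁻¹ · s⁻¹ · mol² · (kg²·m⁴·s⁻⁴·A⁻⁴) = kg²·m³·s⁻⁶·A⁻²·mol².
Left is kg·m·s⁻⁴·mol²; right is kg²·m³·s⁻⁶·A⁻²·mol² — different.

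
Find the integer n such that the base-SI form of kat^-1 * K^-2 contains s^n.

1

kat = s⁻¹·mol.
So kat⁻¹ = s·mol⁻¹.
Combining: kat⁻¹·K⁻² = (s·mol⁻¹) · K⁻² = s·K⁻²·mol⁻¹.
The exponent of s is 1.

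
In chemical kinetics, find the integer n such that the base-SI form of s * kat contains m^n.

0

kat = s⁻¹·mol.
Combining: s·kat = s · (s⁻¹·mol) = mol.
The exponent of m is 0.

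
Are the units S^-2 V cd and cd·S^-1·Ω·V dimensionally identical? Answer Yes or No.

Yes

Left side:
  S = 1/Ω (conductance is reciprocal resistance),
      = kg⁻¹·m⁻²·s³·A².
  So S⁻² = kg²·m⁴·s⁻⁶·A⁻⁴.
  V = W/A (potential = power per current),
      = kg·m²·s⁻³·A⁻¹.
  Combining: S⁻²·V·cd = (kg²·m⁴·s⁻⁶·A⁻⁴) · (kg·m²·s⁻³·A⁻¹) · cd = kg³·m⁶·s⁻⁹·A⁻⁵·cd.
Right side:
  S = kg⁻¹·m⁻²·s³·A².
  So S⁻¹ = kg·m²·s⁻³·A⁻².
  Ω = kg·m²·s⁻³·A⁻².
  V = kg·m²·s⁻³·A⁻¹.
  Combining: cd·S⁻¹·Ω·V = cd · (kg·m²·s⁻³·A⁻²) · (kg·m²·s⁻³·A⁻²) · (kg·m²·s⁻³·A⁻¹) = kg³·m⁶·s⁻⁹·A⁻⁵·cd.
Both reduce to kg³·m⁶·s⁻⁹·A⁻⁵·cd.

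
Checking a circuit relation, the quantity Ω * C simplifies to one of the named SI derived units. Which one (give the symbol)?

Ω = kg·m²·s⁻³·A⁻².
C = s·A.
Combining: Ω·C = (kg·m²·s⁻³·A⁻²) · (s·A) = kg·m²·s⁻²·A⁻¹.
kg·m²·s⁻²·A⁻¹ is the base-SI form of the weber.

Wb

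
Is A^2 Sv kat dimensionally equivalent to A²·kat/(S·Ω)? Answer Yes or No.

No

Left side:
  Sv = J/kg (equivalent dose = energy per mass),
      = m²·s⁻².
  kat = mol/s = s⁻¹·mol (catalytic activity).
  Combining: A²·Sv·kat = A² · (m²·s⁻²) · (s⁻¹·mol) = m²·s⁻³·A²·mol.
Right side:
  S = 1/Ω (conductance is reciprocal resistance),
      = kg⁻¹·m⁻²·s³·A².
  So S⁻¹ = kg·m²·s⁻³·A⁻².
  kat = mol/s = s⁻¹·mol (catalytic activity).
  Ω = V/A (resistance = voltage per current),
      = kg·m²·s⁻³·A⁻².
  So Ω⁻¹ = kg⁻¹·m⁻²·s³·A².
  Combining: S⁻¹·A²·kat·Ω⁻¹ = (kg·m²·s⁻³·A⁻²) · A² · (s⁻¹·mol) · (kg⁻¹·m⁻²·s³·A²) = s⁻¹·A²·mol.
Left is m²·s⁻³·A²·mol; right is s⁻¹·A²·mol — different.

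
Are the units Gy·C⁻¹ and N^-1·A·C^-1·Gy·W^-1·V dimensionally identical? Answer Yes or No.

Left side:
  Gy = J/kg (absorbed dose = energy per mass),
      = m²·s⁻².
  C = A·s = s·A (charge = current × time).
  So C⁻¹ = s⁻¹·A⁻¹.
  Combining: Gy·C⁻¹ = (m²·s⁻²) · (s⁻¹·A⁻¹) = m²·s⁻³·A⁻¹.
Right side:
  N = kg·m/s² = kg·m·s⁻² (force = mass × acceleration).
  So N⁻¹ = kg⁻¹·m⁻¹·s².
  C = A·s = s·A (charge = current × time).
  So C⁻¹ = s⁻¹·A⁻¹.
  Gy = J/kg (absorbed dose = energy per mass),
      = m²·s⁻².
  W = J/s (power = energy per time),
      = kg·m²·s⁻³.
  So W⁻¹ = kg⁻¹·m⁻²·s³.
  V = W/A (potential = power per current),
      = kg·m²·s⁻³·A⁻¹.
  Combining: N⁻¹·A·C⁻¹·Gy·W⁻¹·V = (kg⁻¹·m⁻¹·s²) · A · (s⁻¹·A⁻¹) · (m²·s⁻²) · (kg⁻¹·m⁻²·s³) · (kg·m²·s⁻³·A⁻¹) = kg⁻¹·m·s⁻¹·A⁻¹.
Left is m²·s⁻³·A⁻¹; right is kg⁻¹·m·s⁻¹·A⁻¹ — different.

No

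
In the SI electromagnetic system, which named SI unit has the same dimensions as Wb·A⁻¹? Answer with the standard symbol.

Wb = kg·m²·s⁻²·A⁻¹.
Combining: Wb·A⁻¹ = (kg·m²·s⁻²·A⁻¹) · A⁻¹ = kg·m²·s⁻²·A⁻².
kg·m²·s⁻²·A⁻² is the base-SI form of the henry.

H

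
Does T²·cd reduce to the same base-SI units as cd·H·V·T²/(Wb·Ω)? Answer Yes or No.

Left side:
  T = Wb/m² (flux density = flux per area),
      = kg·s⁻²·A⁻¹.
  So T² = kg²·s⁻⁴·A⁻².
  Combining: T²·cd = (kg²·s⁻⁴·A⁻²) · cd = kg²·s⁻⁴·A⁻²·cd.
Right side:
  Wb = kg·m²·s⁻²·A⁻¹.
  So Wb⁻¹ = kg⁻¹·m⁻²·s²·A.
  Ω = kg·m²·s⁻³·A⁻².
  So Ω⁻¹ = kg⁻¹·m⁻²·s³·A².
  H = kg·m²·s⁻²·A⁻².
  V = kg·m²·s⁻³·A⁻¹.
  T = kg·s⁻²·A⁻¹.
  So T² = kg²·s⁻⁴·A⁻².
  Combining: cd·Wb⁻¹·Ω⁻¹·H·V·T² = cd · (kg⁻¹·m⁻²·s²·A) · (kg⁻¹·m⁻²·s³·A²) · (kg·m²·s⁻²·A⁻²) · (kg·m²·s⁻³·A⁻¹) · (kg²·s⁻⁴·A⁻²) = kg²·s⁻⁴·A⁻²·cd.
Both reduce to kg²·s⁻⁴·A⁻²·cd.

Yes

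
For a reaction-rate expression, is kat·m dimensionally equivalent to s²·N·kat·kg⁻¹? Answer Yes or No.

Left side:
  kat = mol/s = s⁻¹·mol (catalytic activity).
  Combining: kat·m = (s⁻¹·mol) · m = m·s⁻¹·mol.
Right side:
  N = kg·m/s² = kg·m·s⁻² (force = mass × acceleration).
  kat = mol/s = s⁻¹·mol (catalytic activity).
  Combining: s²·N·kat·kg⁻¹ = s² · (kg·m·s⁻²) · (s⁻¹·mol) · kg⁻¹ = m·s⁻¹·mol.
Both reduce to m·s⁻¹·mol.

Yes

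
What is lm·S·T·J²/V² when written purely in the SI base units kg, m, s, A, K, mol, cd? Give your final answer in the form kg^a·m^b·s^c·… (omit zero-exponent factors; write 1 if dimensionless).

m⁻²·s³·A³·cd

lm = cd.
V = kg·m²·s⁻³·A⁻¹.
So V⁻² = kg⁻²·m⁻⁴·s⁶·A².
S = kg⁻¹·m⁻²·s³·A².
T = kg·s⁻²·A⁻¹.
J = kg·m²·s⁻².
So J² = kg²·m⁴·s⁻⁴.
Combining: lm·V⁻²·S·T·J² = cd · (kg⁻²·m⁻⁴·s⁶·A²) · (kg⁻¹·m⁻²·s³·A²) · (kg·s⁻²·A⁻¹) · (kg²·m⁴·s⁻⁴) = m⁻²·s³·A³·cd.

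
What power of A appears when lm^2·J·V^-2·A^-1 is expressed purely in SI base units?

lm = cd.
So lm² = cd².
J = kg·m²·s⁻².
V = kg·m²·s⁻³·A⁻¹.
So V⁻² = kg⁻²·m⁻⁴·s⁶·A².
Combining: lm²·J·V⁻²·A⁻¹ = cd² · (kg·m²·s⁻²) · (kg⁻²·m⁻⁴·s⁶·A²) · A⁻¹ = kg⁻¹·m⁻²·s⁴·A·cd².
The exponent of A is 1.

1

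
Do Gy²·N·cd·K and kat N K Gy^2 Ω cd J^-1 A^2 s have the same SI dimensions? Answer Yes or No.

Left side:
  Gy = J/kg (absorbed dose = energy per mass),
      = m²·s⁻².
  So Gy² = m⁴·s⁻⁴.
  N = kg·m/s² = kg·m·s⁻² (force = mass × acceleration).
  Combining: Gy²·N·cd·K = (m⁴·s⁻⁴) · (kg·m·s⁻²) · cd · K = kg·m⁵·s⁻⁶·K·cd.
Right side:
  kat = s⁻¹·mol.
  N = kg·m·s⁻².
  Gy = m²·s⁻².
  So Gy² = m⁴·s⁻⁴.
  Ω = kg·m²·s⁻³·A⁻².
  J = kg·m²·s⁻².
  So J⁻¹ = kg⁻¹·m⁻²·s².
  Combining: kat·N·K·Gy²·Ω·cd·J⁻¹·A²·s = (s⁻¹·mol) · (kg·m·s⁻²) · K · (m⁴·s⁻⁴) · (kg·m²·s⁻³·A⁻²) · cd · (kg⁻¹·m⁻²·s²) · A² · s = kg·m⁵·s⁻⁷·K·mol·cd.
Left is kg·m⁵·s⁻⁶·K·cd; right is kg·m⁵·s⁻⁷·K·mol·cd — different.

No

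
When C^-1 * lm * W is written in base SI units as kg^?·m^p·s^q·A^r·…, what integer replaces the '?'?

C = A·s = s·A (charge = current × time).
So C⁻¹ = s⁻¹·A⁻¹.
lm = cd·sr = cd (luminous flux; sr is dimensionless).
W = J/s (power = energy per time),
    = kg·m²·s⁻³.
Combining: C⁻¹·lm·W = (s⁻¹·A⁻¹) · cd · (kg·m²·s⁻³) = kg·m²·s⁻⁴·A⁻¹·cd.
The exponent of kg is 1.

1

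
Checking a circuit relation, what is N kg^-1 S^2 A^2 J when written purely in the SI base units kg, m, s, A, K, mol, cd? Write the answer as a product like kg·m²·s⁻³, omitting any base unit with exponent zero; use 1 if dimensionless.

kg⁻¹·m⁻¹·s²·A⁶

N = kg·m/s² = kg·m·s⁻² (force = mass × acceleration).
S = 1/Ω (conductance is reciprocal resistance),
    = kg⁻¹·m⁻²·s³·A².
So S² = kg⁻²·m⁻⁴·s⁶·A⁴.
J = N·m (work = force × distance),
    = kg·m²·s⁻².
Combining: N·kg⁻¹·S²·A²·J = (kg·m·s⁻²) · kg⁻¹ · (kg⁻²·m⁻⁴·s⁶·A⁴) · A² · (kg·m²·s⁻²) = kg⁻¹·m⁻¹·s²·A⁶.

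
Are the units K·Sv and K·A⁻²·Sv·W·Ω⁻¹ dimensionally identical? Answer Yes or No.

Left side:
  Sv = J/kg (equivalent dose = energy per mass),
      = m²·s⁻².
  Combining: K·Sv = K · (m²·s⁻²) = m²·s⁻²·K.
Right side:
  Sv = m²·s⁻².
  W = kg·m²·s⁻³.
  Ω = kg·m²·s⁻³·A⁻².
  So Ω⁻¹ = kg⁻¹·m⁻²·s³·A².
  Combining: K·A⁻²·Sv·W·Ω⁻¹ = K · A⁻² · (m²·s⁻²) · (kg·m²·s⁻³) · (kg⁻¹·m⁻²·s³·A²) = m²·s⁻²·K.
Both reduce to m²·s⁻²·K.

Yes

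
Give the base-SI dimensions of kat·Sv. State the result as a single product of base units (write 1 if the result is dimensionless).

kat = s⁻¹·mol.
Sv = m²·s⁻².
Combining: kat·Sv = (s⁻¹·mol) · (m²·s⁻²) = m²·s⁻³·mol.

m²·s⁻³·mol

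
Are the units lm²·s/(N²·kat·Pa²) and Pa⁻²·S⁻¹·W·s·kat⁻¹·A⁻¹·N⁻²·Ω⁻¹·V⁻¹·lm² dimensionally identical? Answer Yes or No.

Left side:
  lm = cd.
  So lm² = cd².
  N = kg·m·s⁻².
  So N⁻² = kg⁻²·m⁻²·s⁴.
  kat = s⁻¹·mol.
  So kat⁻¹ = s·mol⁻¹.
  Pa = kg·m⁻¹·s⁻².
  So Pa⁻² = kg⁻²·m²·s⁴.
  Combining: lm²·N⁻²·kat⁻¹·s·Pa⁻² = cd² · (kg⁻²·m⁻²·s⁴) · (s·mol⁻¹) · s · (kg⁻²·m²·s⁴) = kg⁻⁴·s¹⁰·mol⁻¹·cd².
Right side:
  Pa = N/m² (pressure = force per area),
      = kg·m⁻¹·s⁻².
  So Pa⁻² = kg⁻²·m²·s⁴.
  S = 1/Ω (conductance is reciprocal resistance),
      = kg⁻¹·m⁻²·s³·A².
  So S⁻¹ = kg·m²·s⁻³·A⁻².
  W = J/s (power = energy per time),
      = kg·m²·s⁻³.
  kat = mol/s = s⁻¹·mol (catalytic activity).
  So kat⁻¹ = s·mol⁻¹.
  N = kg·m/s² = kg·m·s⁻² (force = mass × acceleration).
  So N⁻² = kg⁻²·m⁻²·s⁴.
  Ω = V/A (resistance = voltage per current),
      = kg·m²·s⁻³·A⁻².
  So Ω⁻¹ = kg⁻¹·m⁻²·s³·A².
  V = W/A (potential = power per current),
      = kg·m²·s⁻³·A⁻¹.
  So V⁻¹ = kg⁻¹·m⁻²·s³·A.
  lm = cd·sr = cd (luminous flux; sr is dimensionless).
  So lm² = cd².
  Combining: Pa⁻²·S⁻¹·W·s·kat⁻¹·A⁻¹·N⁻²·Ω⁻¹·V⁻¹·lm² = (kg⁻²·m²·s⁴) · (kg·m²·s⁻³·A⁻²) · (kg·m²·s⁻³) · s · (s·mol⁻¹) · A⁻¹ · (kg⁻²·m⁻²·s⁴) · (kg⁻¹·m⁻²·s³·A²) · (kg⁻¹·m⁻²·s³·A) · cd² = kg⁻⁴·s¹⁰·mol⁻¹·cd².
Both reduce to kg⁻⁴·s¹⁰·mol⁻¹·cd².

Yes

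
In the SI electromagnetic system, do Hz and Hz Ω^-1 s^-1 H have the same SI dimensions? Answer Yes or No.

Left side:
  Hz = 1/s = s⁻¹ (frequency is cycles per second).
Right side:
  Hz = s⁻¹.
  Ω = kg·m²·s⁻³·A⁻².
  So Ω⁻¹ = kg⁻¹·m⁻²·s³·A².
  H = kg·m²·s⁻²·A⁻².
  Combining: Hz·Ω⁻¹·s⁻¹·H = s⁻¹ · (kg⁻¹·m⁻²·s³·A²) · s⁻¹ · (kg·m²·s⁻²·A⁻²) = s⁻¹.
Both reduce to s⁻¹.

Yes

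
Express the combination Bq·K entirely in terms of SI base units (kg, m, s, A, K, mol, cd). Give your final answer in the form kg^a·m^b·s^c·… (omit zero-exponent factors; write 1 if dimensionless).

Bq = s⁻¹.
Combining: Bq·K = s⁻¹ · K = s⁻¹·K.

s⁻¹·K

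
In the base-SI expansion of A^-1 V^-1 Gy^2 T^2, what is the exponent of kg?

V = W/A (potential = power per current),
    = kg·m²·s⁻³·A⁻¹.
So V⁻¹ = kg⁻¹·m⁻²·s³·A.
Gy = J/kg (absorbed dose = energy per mass),
    = m²·s⁻².
So Gy² = m⁴·s⁻⁴.
T = Wb/m² (flux density = flux per area),
    = kg·s⁻²·A⁻¹.
So T² = kg²·s⁻⁴·A⁻².
Combining: A⁻¹·V⁻¹·Gy²·T² = A⁻¹ · (kg⁻¹·m⁻²·s³·A) · (m⁴·s⁻⁴) · (kg²·s⁻⁴·A⁻²) = kg·m²·s⁻⁵·A⁻².
The exponent of kg is 1.

1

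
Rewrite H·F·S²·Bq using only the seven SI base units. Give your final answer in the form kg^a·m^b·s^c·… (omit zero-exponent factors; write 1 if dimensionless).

kg⁻²·m⁻⁴·s⁷·A⁴

H = kg·m²·s⁻²·A⁻².
F = kg⁻¹·m⁻²·s⁴·A².
S = kg⁻¹·m⁻²·s³·A².
So S² = kg⁻²·m⁻⁴·s⁶·A⁴.
Bq = s⁻¹.
Combining: H·F·S²·Bq = (kg·m²·s⁻²·A⁻²) · (kg⁻¹·m⁻²·s⁴·A²) · (kg⁻²·m⁻⁴·s⁶·A⁴) · s⁻¹ = kg⁻²·m⁻⁴·s⁷·A⁴.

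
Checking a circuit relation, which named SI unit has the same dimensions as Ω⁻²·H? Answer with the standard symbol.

Ω = V/A (resistance = voltage per current),
    = kg·m²·s⁻³·A⁻².
So Ω⁻² = kg⁻²·m⁻⁴·s⁶·A⁴.
H = Wb/A (inductance = flux per current),
    = kg·m²·s⁻²·A⁻².
Combining: Ω⁻²·H = (kg⁻²·m⁻⁴·s⁶·A⁴) · (kg·m²·s⁻²·A⁻²) = kg⁻¹·m⁻²·s⁴·A².
kg⁻¹·m⁻²·s⁴·A² is the base-SI form of the farad.

F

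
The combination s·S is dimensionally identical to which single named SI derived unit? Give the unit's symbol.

S = kg⁻¹·m⁻²·s³·A².
Combining: s·S = s · (kg⁻¹·m⁻²·s³·A²) = kg⁻¹·m⁻²·s⁴·A².
kg⁻¹·m⁻²·s⁴·A² is the base-SI form of the farad.

F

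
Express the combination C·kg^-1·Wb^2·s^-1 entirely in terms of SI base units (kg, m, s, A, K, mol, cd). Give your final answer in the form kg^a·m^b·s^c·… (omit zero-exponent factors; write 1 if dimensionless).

kg·m⁴·s⁻⁴·A⁻¹

C = s·A.
Wb = kg·m²·s⁻²·A⁻¹.
So Wb² = kg²·m⁴·s⁻⁴·A⁻².
Combining: C·kg⁻¹·Wb²·s⁻¹ = (s·A) · kg⁻¹ · (kg²·m⁴·s⁻⁴·A⁻²) · s⁻¹ = kg·m⁴·s⁻⁴·A⁻¹.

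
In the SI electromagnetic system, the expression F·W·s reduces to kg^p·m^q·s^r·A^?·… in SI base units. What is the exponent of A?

2

F = C/V (capacitance = charge per voltage),
    = A·s/(kg·m²·s⁻³·A⁻¹) (substituting C and V),
    = kg⁻¹·m⁻²·s⁴·A².
W = J/s (power = energy per time),
    = kg·m²·s⁻³.
Combining: F·W·s = (kg⁻¹·m⁻²·s⁴·A²) · (kg·m²·s⁻³) · s = s²·A².
The exponent of A is 2.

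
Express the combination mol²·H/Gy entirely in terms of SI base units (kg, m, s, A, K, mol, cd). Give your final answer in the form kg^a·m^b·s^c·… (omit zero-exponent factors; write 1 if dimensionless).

kg·A⁻²·mol²

Gy = J/kg (absorbed dose = energy per mass),
    = m²·s⁻².
So Gy⁻¹ = m⁻²·s².
H = Wb/A (inductance = flux per current),
    = kg·m²·s⁻²·A⁻².
Combining: Gy⁻¹·mol²·H = (m⁻²·s²) · mol² · (kg·m²·s⁻²·A⁻²) = kg·A⁻²·mol².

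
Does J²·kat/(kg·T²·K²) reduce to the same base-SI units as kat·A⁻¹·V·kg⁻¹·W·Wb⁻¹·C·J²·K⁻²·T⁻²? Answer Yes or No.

No

Left side:
  J = N·m (work = force × distance),
      = kg·m²·s⁻².
  So J² = kg²·m⁴·s⁻⁴.
  T = Wb/m² (flux density = flux per area),
      = kg·s⁻²·A⁻¹.
  So T⁻² = kg⁻²·s⁴·A².
  kat = mol/s = s⁻¹·mol (catalytic activity).
  Combining: J²·kg⁻¹·T⁻²·K⁻²·kat = (kg²·m⁴·s⁻⁴) · kg⁻¹ · (kg⁻²·s⁴·A²) · K⁻² · (s⁻¹·mol) = kg⁻¹·m⁴·s⁻¹·A²·K⁻²·mol.
Right side:
  kat = mol/s = s⁻¹·mol (catalytic activity).
  V = W/A (potential = power per current),
      = kg·m²·s⁻³·A⁻¹.
  W = J/s (power = energy per time),
      = kg·m²·s⁻³.
  Wb = V·s (flux: a volt is a weber per second),
      = kg·m²·s⁻²·A⁻¹.
  So Wb⁻¹ = kg⁻¹·m⁻²·s²·A.
  C = A·s = s·A (charge = current × time).
  J = N·m (work = force × distance),
      = kg·m²·s⁻².
  So J² = kg²·m⁴·s⁻⁴.
  T = Wb/m² (flux density = flux per area),
      = kg·s⁻²·A⁻¹.
  So T⁻² = kg⁻²·s⁴·A².
  Combining: kat·A⁻¹·V·kg⁻¹·W·Wb⁻¹·C·J²·K⁻²·T⁻² = (s⁻¹·mol) · A⁻¹ · (kg·m²·s⁻³·A⁻¹) · kg⁻¹ · (kg·m²·s⁻³) · (kg⁻¹·m⁻²·s²·A) · (s·A) · (kg²·m⁴·s⁻⁴) · K⁻² · (kg⁻²·s⁴·A²) = m⁶·s⁻⁴·A²·K⁻²·mol.
Left is kg⁻¹·m⁴·s⁻¹·A²·K⁻²·mol; right is m⁶·s⁻⁴·A²·K⁻²·mol — different.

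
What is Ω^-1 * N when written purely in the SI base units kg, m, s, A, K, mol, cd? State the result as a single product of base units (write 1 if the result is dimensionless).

m⁻¹·s·A²

Ω = V/A (resistance = voltage per current),
    = kg·m²·s⁻³·A⁻².
So Ω⁻¹ = kg⁻¹·m⁻²·s³·A².
N = kg·m/s² = kg·m·s⁻² (force = mass × acceleration).
Combining: Ω⁻¹·N = (kg⁻¹·m⁻²·s³·A²) · (kg·m·s⁻²) = m⁻¹·s·A².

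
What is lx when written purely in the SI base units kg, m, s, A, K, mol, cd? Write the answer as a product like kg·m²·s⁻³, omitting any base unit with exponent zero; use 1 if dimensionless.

lx = lm/m² (illuminance = luminous flux per area),
    = m⁻²·cd.

m⁻²·cd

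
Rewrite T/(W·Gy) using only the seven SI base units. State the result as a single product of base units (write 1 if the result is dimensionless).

W = J/s (power = energy per time),
    = kg·m²·s⁻³.
So W⁻¹ = kg⁻¹·m⁻²·s³.
T = Wb/m² (flux density = flux per area),
    = kg·s⁻²·A⁻¹.
Gy = J/kg (absorbed dose = energy per mass),
    = m²·s⁻².
So Gy⁻¹ = m⁻²·s².
Combining: W⁻¹·T·Gy⁻¹ = (kg⁻¹·m⁻²·s³) · (kg·s⁻²·A⁻¹) · (m⁻²·s²) = m⁻⁴·s³·A⁻¹.

m⁻⁴·s³·A⁻¹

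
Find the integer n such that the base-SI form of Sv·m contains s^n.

-2

Sv = m²·s⁻².
Combining: Sv·m = (m²·s⁻²) · m = m³·s⁻².
The exponent of s is -2.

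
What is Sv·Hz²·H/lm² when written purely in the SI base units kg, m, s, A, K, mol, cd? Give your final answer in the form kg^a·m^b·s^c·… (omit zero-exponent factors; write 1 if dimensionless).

Sv = m²·s⁻².
lm = cd.
So lm⁻² = cd⁻².
Hz = s⁻¹.
So Hz² = s⁻².
H = kg·m²·s⁻²·A⁻².
Combining: Sv·lm⁻²·Hz²·H = (m²·s⁻²) · cd⁻² · s⁻² · (kg·m²·s⁻²·A⁻²) = kg·m⁴·s⁻⁶·A⁻²·cd⁻².

kg·m⁴·s⁻⁶·A⁻²·cd⁻²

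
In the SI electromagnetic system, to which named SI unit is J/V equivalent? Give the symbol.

C

V = kg·m²·s⁻³·A⁻¹.
So V⁻¹ = kg⁻¹·m⁻²·s³·A.
J = kg·m²·s⁻².
Combining: V⁻¹·J = (kg⁻¹·m⁻²·s³·A) · (kg·m²·s⁻²) = s·A.
s·A is the base-SI form of the coulomb.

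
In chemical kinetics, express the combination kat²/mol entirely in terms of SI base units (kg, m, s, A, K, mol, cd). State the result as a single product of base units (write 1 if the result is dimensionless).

s⁻²·mol

kat = s⁻¹·mol.
So kat² = s⁻²·mol².
Combining: mol⁻¹·kat² = mol⁻¹ · (s⁻²·mol²) = s⁻²·mol.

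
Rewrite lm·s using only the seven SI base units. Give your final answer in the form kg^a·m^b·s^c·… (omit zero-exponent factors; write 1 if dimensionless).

s·cd

lm = cd·sr = cd (luminous flux; sr is dimensionless).
Combining: lm·s = cd · s = s·cd.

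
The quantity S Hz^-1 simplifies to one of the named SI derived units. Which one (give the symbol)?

S = 1/Ω (conductance is reciprocal resistance),
    = kg⁻¹·m⁻²·s³·A².
Hz = 1/s = s⁻¹ (frequency is cycles per second).
So Hz⁻¹ = s.
Combining: S·Hz⁻¹ = (kg⁻¹·m⁻²·s³·A²) · s = kg⁻¹·m⁻²·s⁴·A².
kg⁻¹·m⁻²·s⁴·A² is the base-SI form of the farad.

F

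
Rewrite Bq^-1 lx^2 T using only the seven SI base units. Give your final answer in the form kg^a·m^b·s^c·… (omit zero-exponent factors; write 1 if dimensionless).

Bq = s⁻¹.
So Bq⁻¹ = s.
lx = m⁻²·cd.
So lx² = m⁻⁴·cd².
T = kg·s⁻²·A⁻¹.
Combining: Bq⁻¹·lx²·T = s · (m⁻⁴·cd²) · (kg·s⁻²·A⁻¹) = kg·m⁻⁴·s⁻¹·A⁻¹·cd².

kg·m⁻⁴·s⁻¹·A⁻¹·cd²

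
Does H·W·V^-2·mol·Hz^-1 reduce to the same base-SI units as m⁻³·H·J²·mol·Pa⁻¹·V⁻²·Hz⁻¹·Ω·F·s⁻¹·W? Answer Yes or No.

Left side:
  H = Wb/A (inductance = flux per current),
      = kg·m²·s⁻²·A⁻².
  W = J/s (power = energy per time),
      = kg·m²·s⁻³.
  V = W/A (potential = power per current),
      = kg·m²·s⁻³·A⁻¹.
  So V⁻² = kg⁻²·m⁻⁴·s⁶·A².
  Hz = 1/s = s⁻¹ (frequency is cycles per second).
  So Hz⁻¹ = s.
  Combining: H·W·V⁻²·mol·Hz⁻¹ = (kg·m²·s⁻²·A⁻²) · (kg·m²·s⁻³) · (kg⁻²·m⁻⁴·s⁶·A²) · mol · s = s²·mol.
Right side:
  H = Wb/A (inductance = flux per current),
      = kg·m²·s⁻²·A⁻².
  J = N·m (work = force × distance),
      = kg·m²·s⁻².
  So J² = kg²·m⁴·s⁻⁴.
  Pa = N/m² (pressure = force per area),
      = kg·m⁻¹·s⁻².
  So Pa⁻¹ = kg⁻¹·m·s².
  V = W/A (potential = power per current),
      = kg·m²·s⁻³·A⁻¹.
  So V⁻² = kg⁻²·m⁻⁴·s⁶·A².
  Hz = 1/s = s⁻¹ (frequency is cycles per second).
  So Hz⁻¹ = s.
  Ω = V/A (resistance = voltage per current),
      = kg·m²·s⁻³·A⁻².
  F = C/V (capacitance = charge per voltage),
      = A·s/(kg·m²·s⁻³·A⁻¹) (substituting C and V),
      = kg⁻¹·m⁻²·s⁴·A².
  W = J/s (power = energy per time),
      = kg·m²·s⁻³.
  Combining: m⁻³·H·J²·mol·Pa⁻¹·V⁻²·Hz⁻¹·Ω·F·s⁻¹·W = m⁻³ · (kg·m²·s⁻²·A⁻²) · (kg²·m⁴·s⁻⁴) · mol · (kg⁻¹·m·s²) · (kg⁻²·m⁻⁴·s⁶·A²) · s · (kg·m²·s⁻³·A⁻²) · (kg⁻¹·m⁻²·s⁴·A²) · s⁻¹ · (kg·m²·s⁻³) = kg·m²·mol.
Left is s²·mol; right is kg·m²·mol — different.

No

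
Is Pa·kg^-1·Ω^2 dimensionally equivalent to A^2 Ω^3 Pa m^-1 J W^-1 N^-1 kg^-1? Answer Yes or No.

Left side:
  Pa = N/m² (pressure = force per area),
      = kg·m⁻¹·s⁻².
  Ω = V/A (resistance = voltage per current),
      = kg·m²·s⁻³·A⁻².
  So Ω² = kg²·m⁴·s⁻⁶·A⁻⁴.
  Combining: Pa·kg⁻¹·Ω² = (kg·m⁻¹·s⁻²) · kg⁻¹ · (kg²·m⁴·s⁻⁶·A⁻⁴) = kg²·m³·s⁻⁸·A⁻⁴.
Right side:
  Ω = V/A (resistance = voltage per current),
      = kg·m²·s⁻³·A⁻².
  So Ω³ = kg³·m⁶·s⁻⁹·A⁻⁶.
  Pa = N/m² (pressure = force per area),
      = kg·m⁻¹·s⁻².
  J = N·m (work = force × distance),
      = kg·m²·s⁻².
  W = J/s (power = energy per time),
      = kg·m²·s⁻³.
  So W⁻¹ = kg⁻¹·m⁻²·s³.
  N = kg·m/s² = kg·m·s⁻² (force = mass × acceleration).
  So N⁻¹ = kg⁻¹·m⁻¹·s².
  Combining: A²·Ω³·Pa·m⁻¹·J·W⁻¹·N⁻¹·kg⁻¹ = A² · (kg³·m⁶·s⁻⁹·A⁻⁶) · (kg·m⁻¹·s⁻²) · m⁻¹ · (kg·m²·s⁻²) · (kg⁻¹·m⁻²·s³) · (kg⁻¹·m⁻¹·s²) · kg⁻¹ = kg²·m³·s⁻⁸·A⁻⁴.
Both reduce to kg²·m³·s⁻⁸·A⁻⁴.

Yes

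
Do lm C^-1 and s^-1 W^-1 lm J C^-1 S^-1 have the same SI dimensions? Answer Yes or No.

Left side:
  lm = cd·sr = cd (luminous flux; sr is dimensionless).
  C = A·s = s·A (charge = current × time).
  So C⁻¹ = s⁻¹·A⁻¹.
  Combining: lm·C⁻¹ = cd · (s⁻¹·A⁻¹) = s⁻¹·A⁻¹·cd.
Right side:
  W = J/s (power = energy per time),
      = kg·m²·s⁻³.
  So W⁻¹ = kg⁻¹·m⁻²·s³.
  lm = cd·sr = cd (luminous flux; sr is dimensionless).
  J = N·m (work = force × distance),
      = kg·m²·s⁻².
  C = A·s = s·A (charge = current × time).
  So C⁻¹ = s⁻¹·A⁻¹.
  S = 1/Ω (conductance is reciprocal resistance),
      = kg⁻¹·m⁻²·s³·A².
  So S⁻¹ = kg·m²·s⁻³·A⁻².
  Combining: s⁻¹·W⁻¹·lm·J·C⁻¹·S⁻¹ = s⁻¹ · (kg⁻¹·m⁻²·s³) · cd · (kg·m²·s⁻²) · (s⁻¹·A⁻¹) · (kg·m²·s⁻³·A⁻²) = kg·m²·s⁻⁴·A⁻³·cd.
Left is s⁻¹·A⁻¹·cd; right is kg·m²·s⁻⁴·A⁻³·cd — different.

No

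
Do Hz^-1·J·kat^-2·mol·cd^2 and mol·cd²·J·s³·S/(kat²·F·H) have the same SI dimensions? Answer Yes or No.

No

Left side:
  Hz = 1/s = s⁻¹ (frequency is cycles per second).
  So Hz⁻¹ = s.
  J = N·m (work = force × distance),
      = kg·m²·s⁻².
  kat = mol/s = s⁻¹·mol (catalytic activity).
  So kat⁻² = s²·mol⁻².
  Combining: Hz⁻¹·J·kat⁻²·mol·cd² = s · (kg·m²·s⁻²) · (s²·mol⁻²) · mol · cd² = kg·m²·s·mol⁻¹·cd².
Right side:
  kat = mol/s = s⁻¹·mol (catalytic activity).
  So kat⁻² = s²·mol⁻².
  J = N·m (work = force × distance),
      = kg·m²·s⁻².
  F = C/V (capacitance = charge per voltage),
      = A·s/(kg·m²·s⁻³·A⁻¹) (substituting C and V),
      = kg⁻¹·m⁻²·s⁴·A².
  So F⁻¹ = kg·m²·s⁻⁴·A⁻².
  S = 1/Ω (conductance is reciprocal resistance),
      = kg⁻¹·m⁻²·s³·A².
  H = Wb/A (inductance = flux per current),
      = kg·m²·s⁻²·A⁻².
  So H⁻¹ = kg⁻¹·m⁻²·s²·A².
  Combining: kat⁻²·mol·cd²·J·s³·F⁻¹·S·H⁻¹ = (s²·mol⁻²) · mol · cd² · (kg·m²·s⁻²) · s³ · (kg·m²·s⁻⁴·A⁻²) · (kg⁻¹·m⁻²·s³·A²) · (kg⁻¹·m⁻²·s²·A²) = s⁴·A²·mol⁻¹·cd².
Left is kg·m²·s·mol⁻¹·cd²; right is s⁴·A²·mol⁻¹·cd² — different.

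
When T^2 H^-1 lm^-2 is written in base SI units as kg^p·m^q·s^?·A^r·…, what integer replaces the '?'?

-2

T = kg·s⁻²·A⁻¹.
So T² = kg²·s⁻⁴·A⁻².
H = kg·m²·s⁻²·A⁻².
So H⁻¹ = kg⁻¹·m⁻²·s²·A².
lm = cd.
So lm⁻² = cd⁻².
Combining: T²·H⁻¹·lm⁻² = (kg²·s⁻⁴·A⁻²) · (kg⁻¹·m⁻²·s²·A²) · cd⁻² = kg·m⁻²·s⁻²·cd⁻².
The exponent of s is -2.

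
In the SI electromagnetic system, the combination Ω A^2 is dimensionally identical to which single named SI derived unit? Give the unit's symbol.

W

Ω = V/A (resistance = voltage per current),
    = kg·m²·s⁻³·A⁻².
Combining: Ω·A² = (kg·m²·s⁻³·A⁻²) · A² = kg·m²·s⁻³.
kg·m²·s⁻³ is the base-SI form of the watt.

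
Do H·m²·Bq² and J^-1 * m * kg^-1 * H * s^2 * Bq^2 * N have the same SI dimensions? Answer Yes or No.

No

Left side:
  H = kg·m²·s⁻²·A⁻².
  Bq = s⁻¹.
  So Bq² = s⁻².
  Combining: H·m²·Bq² = (kg·m²·s⁻²·A⁻²) · m² · s⁻² = kg·m⁴·s⁻⁴·A⁻².
Right side:
  J = kg·m²·s⁻².
  So J⁻¹ = kg⁻¹·m⁻²·s².
  H = kg·m²·s⁻²·A⁻².
  Bq = s⁻¹.
  So Bq² = s⁻².
  N = kg·m·s⁻².
  Combining: J⁻¹·m·kg⁻¹·H·s²·Bq²·N = (kg⁻¹·m⁻²·s²) · m · kg⁻¹ · (kg·m²·s⁻²·A⁻²) · s² · s⁻² · (kg·m·s⁻²) = m²·s⁻²·A⁻².
Left is kg·m⁴·s⁻⁴·A⁻²; right is m²·s⁻²·A⁻² — different.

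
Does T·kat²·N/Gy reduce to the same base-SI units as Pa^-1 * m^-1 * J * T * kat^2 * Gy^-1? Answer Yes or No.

Left side:
  T = Wb/m² (flux density = flux per area),
      = kg·s⁻²·A⁻¹.
  kat = mol/s = s⁻¹·mol (catalytic activity).
  So kat² = s⁻²·mol².
  N = kg·m/s² = kg·m·s⁻² (force = mass × acceleration).
  Gy = J/kg (absorbed dose = energy per mass),
      = m²·s⁻².
  So Gy⁻¹ = m⁻²·s².
  Combining: T·kat²·N·Gy⁻¹ = (kg·s⁻²·A⁻¹) · (s⁻²·mol²) · (kg·m·s⁻²) · (m⁻²·s²) = kg²·m⁻¹·s⁻⁴·A⁻¹·mol².
Right side:
  Pa = kg·m⁻¹·s⁻².
  So Pa⁻¹ = kg⁻¹·m·s².
  J = kg·m²·s⁻².
  T = kg·s⁻²·A⁻¹.
  kat = s⁻¹·mol.
  So kat² = s⁻²·mol².
  Gy = m²·s⁻².
  So Gy⁻¹ = m⁻²·s².
  Combining: Pa⁻¹·m⁻¹·J·T·kat²·Gy⁻¹ = (kg⁻¹·m·s²) · m⁻¹ · (kg·m²·s⁻²) · (kg·s⁻²·A⁻¹) · (s⁻²·mol²) · (m⁻²·s²) = kg·s⁻²·A⁻¹·mol².
Left is kg²·m⁻¹·s⁻⁴·A⁻¹·mol²; right is kg·s⁻²·A⁻¹·mol² — different.

No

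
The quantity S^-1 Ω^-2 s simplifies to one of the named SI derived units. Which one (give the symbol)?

F

S = kg⁻¹·m⁻²·s³·A².
So S⁻¹ = kg·m²·s⁻³·A⁻².
Ω = kg·m²·s⁻³·A⁻².
So Ω⁻² = kg⁻²·m⁻⁴·s⁶·A⁴.
Combining: S⁻¹·Ω⁻²·s = (kg·m²·s⁻³·A⁻²) · (kg⁻²·m⁻⁴·s⁶·A⁴) · s = kg⁻¹·m⁻²·s⁴·A².
kg⁻¹·m⁻²·s⁴·A² is the base-SI form of the farad.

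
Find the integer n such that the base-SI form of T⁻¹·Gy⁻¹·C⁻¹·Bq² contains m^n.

T = Wb/m² (flux density = flux per area),
    = kg·s⁻²·A⁻¹.
So T⁻¹ = kg⁻¹·s²·A.
Gy = J/kg (absorbed dose = energy per mass),
    = m²·s⁻².
So Gy⁻¹ = m⁻²·s².
C = A·s = s·A (charge = current × time).
So C⁻¹ = s⁻¹·A⁻¹.
Bq = 1/s = s⁻¹ (activity is decays per second).
So Bq² = s⁻².
Combining: T⁻¹·Gy⁻¹·C⁻¹·Bq² = (kg⁻¹·s²·A) · (m⁻²·s²) · (s⁻¹·A⁻¹) · s⁻² = kg⁻¹·m⁻²·s.
The exponent of m is -2.

-2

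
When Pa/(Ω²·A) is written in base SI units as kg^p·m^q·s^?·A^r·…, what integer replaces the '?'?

Pa = N/m² (pressure = force per area),
    = kg·m⁻¹·s⁻².
Ω = V/A (resistance = voltage per current),
    = kg·m²·s⁻³·A⁻².
So Ω⁻² = kg⁻²·m⁻⁴·s⁶·A⁴.
Combining: Pa·Ω⁻²·A⁻¹ = (kg·m⁻¹·s⁻²) · (kg⁻²·m⁻⁴·s⁶·A⁴) · A⁻¹ = kg⁻¹·m⁻⁵·s⁴·A³.
The exponent of s is 4.

4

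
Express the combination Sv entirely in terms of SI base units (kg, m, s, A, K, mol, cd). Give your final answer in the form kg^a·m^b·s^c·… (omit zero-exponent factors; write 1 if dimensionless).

Sv = J/kg (equivalent dose = energy per mass),
    = m²·s⁻².

m²·s⁻²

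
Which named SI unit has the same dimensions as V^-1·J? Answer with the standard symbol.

C

V = W/A (potential = power per current),
    = kg·m²·s⁻³·A⁻¹.
So V⁻¹ = kg⁻¹·m⁻²·s³·A.
J = N·m (work = force × distance),
    = kg·m²·s⁻².
Combining: V⁻¹·J = (kg⁻¹·m⁻²·s³·A) · (kg·m²·s⁻²) = s·A.
s·A is the base-SI form of the coulomb.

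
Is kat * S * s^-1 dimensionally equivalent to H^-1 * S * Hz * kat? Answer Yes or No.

Left side:
  kat = mol/s = s⁻¹·mol (catalytic activity).
  S = 1/Ω (conductance is reciprocal resistance),
      = kg⁻¹·m⁻²·s³·A².
  Combining: kat·S·s⁻¹ = (s⁻¹·mol) · (kg⁻¹·m⁻²·s³·A²) · s⁻¹ = kg⁻¹·m⁻²·s·A²·mol.
Right side:
  H = Wb/A (inductance = flux per current),
      = kg·m²·s⁻²·A⁻².
  So H⁻¹ = kg⁻¹·m⁻²·s²·A².
  S = 1/Ω (conductance is reciprocal resistance),
      = kg⁻¹·m⁻²·s³·A².
  Hz = 1/s = s⁻¹ (frequency is cycles per second).
  kat = mol/s = s⁻¹·mol (catalytic activity).
  Combining: H⁻¹·S·Hz·kat = (kg⁻¹·m⁻²·s²·A²) · (kg⁻¹·m⁻²·s³·A²) · s⁻¹ · (s⁻¹·mol) = kg⁻²·m⁻⁴·s³·A⁴·mol.
Left is kg⁻¹·m⁻²·s·A²·mol; right is kg⁻²·m⁻⁴·s³·A⁴·mol — different.

No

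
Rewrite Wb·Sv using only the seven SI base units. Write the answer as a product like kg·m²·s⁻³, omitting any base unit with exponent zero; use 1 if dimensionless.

Wb = V·s (flux: a volt is a weber per second),
    = kg·m²·s⁻²·A⁻¹.
Sv = J/kg (equivalent dose = energy per mass),
    = m²·s⁻².
Combining: Wb·Sv = (kg·m²·s⁻²·A⁻¹) · (m²·s⁻²) = kg·m⁴·s⁻⁴·A⁻¹.

kg·m⁴·s⁻⁴·A⁻¹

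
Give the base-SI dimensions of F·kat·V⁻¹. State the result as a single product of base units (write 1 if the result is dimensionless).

F = C/V (capacitance = charge per voltage),
    = A·s/(kg·m²·s⁻³·A⁻¹) (substituting C and V),
    = kg⁻¹·m⁻²·s⁴·A².
kat = mol/s = s⁻¹·mol (catalytic activity).
V = W/A (potential = power per current),
    = kg·m²·s⁻³·A⁻¹.
So V⁻¹ = kg⁻¹·m⁻²·s³·A.
Combining: F·kat·V⁻¹ = (kg⁻¹·m⁻²·s⁴·A²) · (s⁻¹·mol) · (kg⁻¹·m⁻²·s³·A) = kg⁻²·m⁻⁴·s⁶·A³·mol.

kg⁻²·m⁻⁴·s⁶·A³·mol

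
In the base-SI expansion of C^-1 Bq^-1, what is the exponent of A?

-1

C = A·s = s·A (charge = current × time).
So C⁻¹ = s⁻¹·A⁻¹.
Bq = 1/s = s⁻¹ (activity is decays per second).
So Bq⁻¹ = s.
Combining: C⁻¹·Bq⁻¹ = (s⁻¹·A⁻¹) · s = A⁻¹.
The exponent of A is -1.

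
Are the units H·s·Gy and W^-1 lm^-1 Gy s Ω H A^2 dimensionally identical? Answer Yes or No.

Left side:
  H = Wb/A (inductance = flux per current),
      = kg·m²·s⁻²·A⁻².
  Gy = J/kg (absorbed dose = energy per mass),
      = m²·s⁻².
  Combining: H·s·Gy = (kg·m²·s⁻²·A⁻²) · s · (m²·s⁻²) = kg·m⁴·s⁻³·A⁻².
Right side:
  W = J/s (power = energy per time),
      = kg·m²·s⁻³.
  So W⁻¹ = kg⁻¹·m⁻²·s³.
  lm = cd·sr = cd (luminous flux; sr is dimensionless).
  So lm⁻¹ = cd⁻¹.
  Gy = J/kg (absorbed dose = energy per mass),
      = m²·s⁻².
  Ω = V/A (resistance = voltage per current),
      = kg·m²·s⁻³·A⁻².
  H = Wb/A (inductance = flux per current),
      = kg·m²·s⁻²·A⁻².
  Combining: W⁻¹·lm⁻¹·Gy·s·Ω·H·A² = (kg⁻¹·m⁻²·s³) · cd⁻¹ · (m²·s⁻²) · s · (kg·m²·s⁻³·A⁻²) · (kg·m²·s⁻²·A⁻²) · A² = kg·m⁴·s⁻³·A⁻²·cd⁻¹.
Left is kg·m⁴·s⁻³·A⁻²; right is kg·m⁴·s⁻³·A⁻²·cd⁻¹ — different.

No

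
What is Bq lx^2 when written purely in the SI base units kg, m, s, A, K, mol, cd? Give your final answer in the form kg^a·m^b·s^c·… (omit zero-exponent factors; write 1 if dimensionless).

Bq = 1/s = s⁻¹ (activity is decays per second).
lx = lm/m² (illuminance = luminous flux per area),
    = m⁻²·cd.
So lx² = m⁻⁴·cd².
Combining: Bq·lx² = s⁻¹ · (m⁻⁴·cd²) = m⁻⁴·s⁻¹·cd².

m⁻⁴·s⁻¹·cd²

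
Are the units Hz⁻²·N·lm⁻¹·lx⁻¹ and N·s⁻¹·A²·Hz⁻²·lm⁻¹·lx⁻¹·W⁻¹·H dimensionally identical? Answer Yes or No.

Left side:
  Hz = 1/s = s⁻¹ (frequency is cycles per second).
  So Hz⁻² = s².
  N = kg·m/s² = kg·m·s⁻² (force = mass × acceleration).
  lm = cd·sr = cd (luminous flux; sr is dimensionless).
  So lm⁻¹ = cd⁻¹.
  lx = lm/m² (illuminance = luminous flux per area),
      = m⁻²·cd.
  So lx⁻¹ = m²·cd⁻¹.
  Combining: Hz⁻²·N·lm⁻¹·lx⁻¹ = s² · (kg·m·s⁻²) · cd⁻¹ · (m²·cd⁻¹) = kg·m³·cd⁻².
Right side:
  N = kg·m/s² = kg·m·s⁻² (force = mass × acceleration).
  Hz = 1/s = s⁻¹ (frequency is cycles per second).
  So Hz⁻² = s².
  lm = cd·sr = cd (luminous flux; sr is dimensionless).
  So lm⁻¹ = cd⁻¹.
  lx = lm/m² (illuminance = luminous flux per area),
      = m⁻²·cd.
  So lx⁻¹ = m²·cd⁻¹.
  W = J/s (power = energy per time),
      = kg·m²·s⁻³.
  So W⁻¹ = kg⁻¹·m⁻²·s³.
  H = Wb/A (inductance = flux per current),
      = kg·m²·s⁻²·A⁻².
  Combining: N·s⁻¹·A²·Hz⁻²·lm⁻¹·lx⁻¹·W⁻¹·H = (kg·m·s⁻²) · s⁻¹ · A² · s² · cd⁻¹ · (m²·cd⁻¹) · (kg⁻¹·m⁻²·s³) · (kg·m²·s⁻²·A⁻²) = kg·m³·cd⁻².
Both reduce to kg·m³·cd⁻².

Yes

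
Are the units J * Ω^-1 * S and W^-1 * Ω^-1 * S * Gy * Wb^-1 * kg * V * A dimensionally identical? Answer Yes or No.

Left side:
  J = N·m (work = force × distance),
      = kg·m²·s⁻².
  Ω = V/A (resistance = voltage per current),
      = kg·m²·s⁻³·A⁻².
  So Ω⁻¹ = kg⁻¹·m⁻²·s³·A².
  S = 1/Ω (conductance is reciprocal resistance),
      = kg⁻¹·m⁻²·s³·A².
  Combining: J·Ω⁻¹·S = (kg·m²·s⁻²) · (kg⁻¹·m⁻²·s³·A²) · (kg⁻¹·m⁻²·s³·A²) = kg⁻¹·m⁻²·s⁴·A⁴.
Right side:
  W = J/s (power = energy per time),
      = kg·m²·s⁻³.
  So W⁻¹ = kg⁻¹·m⁻²·s³.
  Ω = V/A (resistance = voltage per current),
      = kg·m²·s⁻³·A⁻².
  So Ω⁻¹ = kg⁻¹·m⁻²·s³·A².
  S = 1/Ω (conductance is reciprocal resistance),
      = kg⁻¹·m⁻²·s³·A².
  Gy = J/kg (absorbed dose = energy per mass),
      = m²·s⁻².
  Wb = V·s (flux: a volt is a weber per second),
      = kg·m²·s⁻²·A⁻¹.
  So Wb⁻¹ = kg⁻¹·m⁻²·s²·A.
  V = W/A (potential = power per current),
      = kg·m²·s⁻³·A⁻¹.
  Combining: W⁻¹·Ω⁻¹·S·Gy·Wb⁻¹·kg·V·A = (kg⁻¹·m⁻²·s³) · (kg⁻¹·m⁻²·s³·A²) · (kg⁻¹·m⁻²·s³·A²) · (m²·s⁻²) · (kg⁻¹·m⁻²·s²·A) · kg · (kg·m²·s⁻³·A⁻¹) · A = kg⁻²·m⁻⁴·s⁶·A⁵.
Left is kg⁻¹·m⁻²·s⁴·A⁴; right is kg⁻²·m⁻⁴·s⁶·A⁵ — different.

No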